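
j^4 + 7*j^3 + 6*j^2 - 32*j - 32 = (j - 2)*(j + 1)*(j + 4)^2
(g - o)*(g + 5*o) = g^2 + 4*g*o - 5*o^2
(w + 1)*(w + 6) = w^2 + 7*w + 6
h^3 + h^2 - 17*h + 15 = (h - 3)*(h - 1)*(h + 5)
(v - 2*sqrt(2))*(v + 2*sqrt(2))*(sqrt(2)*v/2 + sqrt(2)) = sqrt(2)*v^3/2 + sqrt(2)*v^2 - 4*sqrt(2)*v - 8*sqrt(2)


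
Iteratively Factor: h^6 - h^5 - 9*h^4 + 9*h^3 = (h - 3)*(h^5 + 2*h^4 - 3*h^3) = h*(h - 3)*(h^4 + 2*h^3 - 3*h^2) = h*(h - 3)*(h + 3)*(h^3 - h^2) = h^2*(h - 3)*(h + 3)*(h^2 - h) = h^3*(h - 3)*(h + 3)*(h - 1)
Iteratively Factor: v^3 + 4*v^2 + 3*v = (v + 3)*(v^2 + v) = v*(v + 3)*(v + 1)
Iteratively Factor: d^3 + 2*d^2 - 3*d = (d)*(d^2 + 2*d - 3) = d*(d + 3)*(d - 1)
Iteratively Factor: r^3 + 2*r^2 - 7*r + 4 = (r - 1)*(r^2 + 3*r - 4) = (r - 1)*(r + 4)*(r - 1)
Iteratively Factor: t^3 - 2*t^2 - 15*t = (t + 3)*(t^2 - 5*t) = t*(t + 3)*(t - 5)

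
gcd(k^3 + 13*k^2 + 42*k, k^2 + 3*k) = k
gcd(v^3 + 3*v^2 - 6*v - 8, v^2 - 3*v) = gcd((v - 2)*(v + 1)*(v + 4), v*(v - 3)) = 1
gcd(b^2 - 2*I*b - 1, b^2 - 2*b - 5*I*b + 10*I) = 1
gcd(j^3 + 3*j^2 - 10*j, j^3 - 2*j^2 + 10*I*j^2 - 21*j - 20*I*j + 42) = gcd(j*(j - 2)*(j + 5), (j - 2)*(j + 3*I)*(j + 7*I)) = j - 2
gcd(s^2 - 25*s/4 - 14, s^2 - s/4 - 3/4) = 1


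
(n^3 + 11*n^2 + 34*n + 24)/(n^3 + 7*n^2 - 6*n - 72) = (n + 1)/(n - 3)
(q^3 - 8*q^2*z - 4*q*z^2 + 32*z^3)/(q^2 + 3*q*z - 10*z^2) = (q^2 - 6*q*z - 16*z^2)/(q + 5*z)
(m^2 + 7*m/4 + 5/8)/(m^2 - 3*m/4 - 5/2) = (m + 1/2)/(m - 2)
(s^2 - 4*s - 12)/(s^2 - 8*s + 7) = (s^2 - 4*s - 12)/(s^2 - 8*s + 7)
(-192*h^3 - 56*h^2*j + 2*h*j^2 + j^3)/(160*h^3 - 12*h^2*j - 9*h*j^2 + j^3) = (-6*h - j)/(5*h - j)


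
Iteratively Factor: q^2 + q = (q)*(q + 1)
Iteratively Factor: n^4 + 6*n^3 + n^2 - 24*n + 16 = (n + 4)*(n^3 + 2*n^2 - 7*n + 4) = (n - 1)*(n + 4)*(n^2 + 3*n - 4) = (n - 1)^2*(n + 4)*(n + 4)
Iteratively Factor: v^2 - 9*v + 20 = (v - 4)*(v - 5)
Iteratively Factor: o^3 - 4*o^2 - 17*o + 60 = (o - 5)*(o^2 + o - 12) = (o - 5)*(o - 3)*(o + 4)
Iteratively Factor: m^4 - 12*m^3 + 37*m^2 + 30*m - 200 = (m + 2)*(m^3 - 14*m^2 + 65*m - 100) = (m - 5)*(m + 2)*(m^2 - 9*m + 20) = (m - 5)^2*(m + 2)*(m - 4)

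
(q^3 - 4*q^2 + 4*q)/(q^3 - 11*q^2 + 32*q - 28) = q/(q - 7)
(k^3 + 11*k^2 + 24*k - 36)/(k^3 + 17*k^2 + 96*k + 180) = (k - 1)/(k + 5)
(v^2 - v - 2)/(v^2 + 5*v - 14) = (v + 1)/(v + 7)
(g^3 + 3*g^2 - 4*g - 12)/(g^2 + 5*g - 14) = (g^2 + 5*g + 6)/(g + 7)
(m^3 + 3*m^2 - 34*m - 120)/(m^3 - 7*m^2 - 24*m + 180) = (m + 4)/(m - 6)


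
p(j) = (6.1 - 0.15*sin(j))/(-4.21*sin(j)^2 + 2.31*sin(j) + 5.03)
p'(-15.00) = 12.07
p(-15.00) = 3.55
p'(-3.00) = 1.03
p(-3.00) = 1.32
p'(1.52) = 0.18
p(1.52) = 1.90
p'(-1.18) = -48.19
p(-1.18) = -8.85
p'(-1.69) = 3.95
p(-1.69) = -4.42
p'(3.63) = 3.79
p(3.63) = 2.04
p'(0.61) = 0.48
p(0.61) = 1.21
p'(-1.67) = 3.19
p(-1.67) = -4.35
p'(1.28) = 0.85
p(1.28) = 1.76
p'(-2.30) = 38.17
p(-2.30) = 6.43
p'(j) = (6.1 - 0.15*sin(j))*(8.42*sin(j)*cos(j) - 2.31*cos(j))/(-4.21*sin(j)^2 + 2.31*sin(j) + 5.03)^2 - 0.15*cos(j)/(-4.21*sin(j)^2 + 2.31*sin(j) + 5.03) = (-0.6315*sin(j)^2 + 51.362*sin(j) - 14.8455)*cos(j)/(17.7241*sin(j)^4 - 19.4502*sin(j)^3 - 37.0165*sin(j)^2 + 23.2386*sin(j) + 25.3009)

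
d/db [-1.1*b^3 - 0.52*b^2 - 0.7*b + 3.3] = -3.3*b^2 - 1.04*b - 0.7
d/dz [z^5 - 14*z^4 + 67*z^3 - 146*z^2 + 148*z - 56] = 5*z^4 - 56*z^3 + 201*z^2 - 292*z + 148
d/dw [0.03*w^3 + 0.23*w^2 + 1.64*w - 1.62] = 0.09*w^2 + 0.46*w + 1.64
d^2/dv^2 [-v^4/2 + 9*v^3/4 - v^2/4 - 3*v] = -6*v^2 + 27*v/2 - 1/2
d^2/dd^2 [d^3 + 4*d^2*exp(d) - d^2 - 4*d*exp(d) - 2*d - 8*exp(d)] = 4*d^2*exp(d) + 12*d*exp(d) + 6*d - 8*exp(d) - 2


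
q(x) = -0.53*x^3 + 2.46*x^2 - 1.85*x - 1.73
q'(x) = -1.59*x^2 + 4.92*x - 1.85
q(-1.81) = 12.82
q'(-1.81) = -15.96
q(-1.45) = 7.74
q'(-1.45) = -12.33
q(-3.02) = 40.89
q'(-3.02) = -31.21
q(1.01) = -1.64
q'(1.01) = 1.50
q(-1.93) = 14.81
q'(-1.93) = -17.27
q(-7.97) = 437.59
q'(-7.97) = -142.06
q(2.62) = 0.78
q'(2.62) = 0.13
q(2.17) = 0.42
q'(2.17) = 1.34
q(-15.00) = 2368.27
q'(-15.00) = -433.40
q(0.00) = -1.73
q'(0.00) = -1.85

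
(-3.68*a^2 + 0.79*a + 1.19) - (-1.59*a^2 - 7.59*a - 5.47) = -2.09*a^2 + 8.38*a + 6.66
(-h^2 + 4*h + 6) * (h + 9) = -h^3 - 5*h^2 + 42*h + 54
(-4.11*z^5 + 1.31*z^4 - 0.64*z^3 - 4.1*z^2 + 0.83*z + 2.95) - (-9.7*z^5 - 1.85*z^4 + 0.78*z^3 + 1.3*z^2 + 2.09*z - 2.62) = 5.59*z^5 + 3.16*z^4 - 1.42*z^3 - 5.4*z^2 - 1.26*z + 5.57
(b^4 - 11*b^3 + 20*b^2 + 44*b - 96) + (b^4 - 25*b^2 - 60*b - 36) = 2*b^4 - 11*b^3 - 5*b^2 - 16*b - 132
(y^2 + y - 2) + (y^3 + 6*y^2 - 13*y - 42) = y^3 + 7*y^2 - 12*y - 44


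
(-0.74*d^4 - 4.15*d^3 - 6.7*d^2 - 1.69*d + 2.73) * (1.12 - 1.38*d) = 1.0212*d^5 + 4.8982*d^4 + 4.598*d^3 - 5.1718*d^2 - 5.6602*d + 3.0576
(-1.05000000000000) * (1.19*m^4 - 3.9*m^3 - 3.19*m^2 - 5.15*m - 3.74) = -1.2495*m^4 + 4.095*m^3 + 3.3495*m^2 + 5.4075*m + 3.927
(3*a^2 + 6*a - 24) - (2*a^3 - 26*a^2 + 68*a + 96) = -2*a^3 + 29*a^2 - 62*a - 120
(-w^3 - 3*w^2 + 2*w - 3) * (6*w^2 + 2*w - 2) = -6*w^5 - 20*w^4 + 8*w^3 - 8*w^2 - 10*w + 6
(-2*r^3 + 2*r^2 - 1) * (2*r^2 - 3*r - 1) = -4*r^5 + 10*r^4 - 4*r^3 - 4*r^2 + 3*r + 1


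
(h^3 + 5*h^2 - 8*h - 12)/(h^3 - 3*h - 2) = (h + 6)/(h + 1)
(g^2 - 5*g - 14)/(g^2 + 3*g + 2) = (g - 7)/(g + 1)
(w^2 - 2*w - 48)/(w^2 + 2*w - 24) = (w - 8)/(w - 4)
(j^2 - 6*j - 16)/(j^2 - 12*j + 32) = (j + 2)/(j - 4)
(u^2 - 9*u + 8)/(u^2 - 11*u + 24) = (u - 1)/(u - 3)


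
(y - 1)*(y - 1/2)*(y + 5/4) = y^3 - y^2/4 - 11*y/8 + 5/8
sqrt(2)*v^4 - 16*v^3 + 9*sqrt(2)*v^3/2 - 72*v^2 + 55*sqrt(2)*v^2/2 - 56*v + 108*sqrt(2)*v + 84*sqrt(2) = (v + 7/2)*(v - 6*sqrt(2))*(v - 2*sqrt(2))*(sqrt(2)*v + sqrt(2))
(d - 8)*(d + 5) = d^2 - 3*d - 40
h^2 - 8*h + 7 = (h - 7)*(h - 1)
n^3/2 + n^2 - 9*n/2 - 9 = (n/2 + 1)*(n - 3)*(n + 3)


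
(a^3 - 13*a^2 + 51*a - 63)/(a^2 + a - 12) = (a^2 - 10*a + 21)/(a + 4)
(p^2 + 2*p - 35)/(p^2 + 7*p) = (p - 5)/p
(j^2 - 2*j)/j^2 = (j - 2)/j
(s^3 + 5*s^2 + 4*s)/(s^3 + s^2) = (s + 4)/s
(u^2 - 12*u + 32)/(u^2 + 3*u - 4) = (u^2 - 12*u + 32)/(u^2 + 3*u - 4)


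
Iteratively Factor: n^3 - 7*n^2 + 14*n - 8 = (n - 4)*(n^2 - 3*n + 2) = (n - 4)*(n - 2)*(n - 1)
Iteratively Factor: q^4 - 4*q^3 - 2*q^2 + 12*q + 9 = (q + 1)*(q^3 - 5*q^2 + 3*q + 9) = (q + 1)^2*(q^2 - 6*q + 9) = (q - 3)*(q + 1)^2*(q - 3)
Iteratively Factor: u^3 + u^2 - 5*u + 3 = (u - 1)*(u^2 + 2*u - 3) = (u - 1)*(u + 3)*(u - 1)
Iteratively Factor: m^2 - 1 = (m - 1)*(m + 1)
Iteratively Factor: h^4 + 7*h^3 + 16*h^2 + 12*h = (h + 2)*(h^3 + 5*h^2 + 6*h) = (h + 2)^2*(h^2 + 3*h) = (h + 2)^2*(h + 3)*(h)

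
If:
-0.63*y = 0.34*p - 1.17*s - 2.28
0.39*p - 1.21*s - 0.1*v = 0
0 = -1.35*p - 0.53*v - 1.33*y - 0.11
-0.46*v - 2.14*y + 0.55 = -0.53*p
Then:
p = 5.31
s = 4.88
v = -38.39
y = 9.82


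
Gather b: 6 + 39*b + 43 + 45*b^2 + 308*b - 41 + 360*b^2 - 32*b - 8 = 405*b^2 + 315*b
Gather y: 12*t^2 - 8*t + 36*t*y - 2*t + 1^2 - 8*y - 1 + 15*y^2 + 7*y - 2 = 12*t^2 - 10*t + 15*y^2 + y*(36*t - 1) - 2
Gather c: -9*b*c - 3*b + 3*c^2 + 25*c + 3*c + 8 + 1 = -3*b + 3*c^2 + c*(28 - 9*b) + 9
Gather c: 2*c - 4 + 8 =2*c + 4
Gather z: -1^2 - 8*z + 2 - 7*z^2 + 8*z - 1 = -7*z^2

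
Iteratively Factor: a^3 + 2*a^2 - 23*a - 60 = (a + 4)*(a^2 - 2*a - 15) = (a - 5)*(a + 4)*(a + 3)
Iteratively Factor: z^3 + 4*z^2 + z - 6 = (z - 1)*(z^2 + 5*z + 6) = (z - 1)*(z + 2)*(z + 3)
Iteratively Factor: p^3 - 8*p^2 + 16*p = (p - 4)*(p^2 - 4*p) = p*(p - 4)*(p - 4)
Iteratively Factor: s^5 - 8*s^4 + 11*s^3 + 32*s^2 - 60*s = (s - 2)*(s^4 - 6*s^3 - s^2 + 30*s) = (s - 5)*(s - 2)*(s^3 - s^2 - 6*s) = (s - 5)*(s - 2)*(s + 2)*(s^2 - 3*s) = (s - 5)*(s - 3)*(s - 2)*(s + 2)*(s)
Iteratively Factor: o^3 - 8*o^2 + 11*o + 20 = (o - 4)*(o^2 - 4*o - 5) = (o - 4)*(o + 1)*(o - 5)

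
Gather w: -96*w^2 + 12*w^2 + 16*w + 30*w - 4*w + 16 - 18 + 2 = -84*w^2 + 42*w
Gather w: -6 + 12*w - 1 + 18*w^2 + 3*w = 18*w^2 + 15*w - 7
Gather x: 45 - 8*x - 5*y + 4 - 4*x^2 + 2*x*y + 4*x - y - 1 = -4*x^2 + x*(2*y - 4) - 6*y + 48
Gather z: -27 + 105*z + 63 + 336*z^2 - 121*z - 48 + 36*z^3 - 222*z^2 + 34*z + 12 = 36*z^3 + 114*z^2 + 18*z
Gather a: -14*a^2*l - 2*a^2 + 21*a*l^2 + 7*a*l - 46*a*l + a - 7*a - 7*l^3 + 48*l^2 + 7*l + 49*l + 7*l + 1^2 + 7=a^2*(-14*l - 2) + a*(21*l^2 - 39*l - 6) - 7*l^3 + 48*l^2 + 63*l + 8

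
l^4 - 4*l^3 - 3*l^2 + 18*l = l*(l - 3)^2*(l + 2)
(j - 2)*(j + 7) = j^2 + 5*j - 14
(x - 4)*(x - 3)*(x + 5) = x^3 - 2*x^2 - 23*x + 60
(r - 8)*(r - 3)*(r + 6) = r^3 - 5*r^2 - 42*r + 144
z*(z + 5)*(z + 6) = z^3 + 11*z^2 + 30*z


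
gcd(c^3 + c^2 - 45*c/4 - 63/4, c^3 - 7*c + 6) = c + 3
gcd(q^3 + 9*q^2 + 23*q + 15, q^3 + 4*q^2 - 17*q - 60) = q^2 + 8*q + 15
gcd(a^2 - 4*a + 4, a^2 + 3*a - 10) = a - 2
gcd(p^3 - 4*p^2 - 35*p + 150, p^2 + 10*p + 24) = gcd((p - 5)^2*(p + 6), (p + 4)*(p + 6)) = p + 6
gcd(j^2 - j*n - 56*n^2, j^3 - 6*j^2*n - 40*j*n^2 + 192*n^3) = j - 8*n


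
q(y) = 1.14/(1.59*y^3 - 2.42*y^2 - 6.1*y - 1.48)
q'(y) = 1.14*(-4.77*y^2 + 4.84*y + 6.1)/(1.59*y^3 - 2.42*y^2 - 6.1*y - 1.48)^2 = (-5.4378*y^2 + 5.5176*y + 6.954)/(-1.59*y^3 + 2.42*y^2 + 6.1*y + 1.48)^2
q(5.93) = 0.01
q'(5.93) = -0.00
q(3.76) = 0.04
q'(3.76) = -0.07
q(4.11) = 0.03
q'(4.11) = -0.03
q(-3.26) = -0.02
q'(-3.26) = -0.02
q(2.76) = -0.34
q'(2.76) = -1.74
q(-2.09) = -0.08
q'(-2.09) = -0.15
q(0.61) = -0.20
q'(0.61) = 0.25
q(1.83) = -0.10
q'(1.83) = -0.01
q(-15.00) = -0.00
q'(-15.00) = -0.00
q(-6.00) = -0.00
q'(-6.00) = -0.00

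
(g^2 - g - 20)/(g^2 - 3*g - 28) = (g - 5)/(g - 7)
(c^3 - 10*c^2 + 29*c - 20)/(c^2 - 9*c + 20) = c - 1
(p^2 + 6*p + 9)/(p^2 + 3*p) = (p + 3)/p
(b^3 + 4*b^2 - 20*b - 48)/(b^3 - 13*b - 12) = (b^2 + 8*b + 12)/(b^2 + 4*b + 3)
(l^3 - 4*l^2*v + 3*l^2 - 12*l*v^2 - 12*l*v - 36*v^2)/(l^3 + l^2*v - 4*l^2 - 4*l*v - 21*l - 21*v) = (l^2 - 4*l*v - 12*v^2)/(l^2 + l*v - 7*l - 7*v)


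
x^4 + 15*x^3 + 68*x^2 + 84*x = x*(x + 2)*(x + 6)*(x + 7)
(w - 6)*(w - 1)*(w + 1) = w^3 - 6*w^2 - w + 6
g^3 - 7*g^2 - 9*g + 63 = (g - 7)*(g - 3)*(g + 3)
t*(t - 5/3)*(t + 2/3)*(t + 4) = t^4 + 3*t^3 - 46*t^2/9 - 40*t/9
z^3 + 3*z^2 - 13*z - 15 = (z - 3)*(z + 1)*(z + 5)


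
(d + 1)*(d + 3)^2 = d^3 + 7*d^2 + 15*d + 9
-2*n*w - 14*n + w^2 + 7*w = (-2*n + w)*(w + 7)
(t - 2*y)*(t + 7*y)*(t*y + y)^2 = t^4*y^2 + 5*t^3*y^3 + 2*t^3*y^2 - 14*t^2*y^4 + 10*t^2*y^3 + t^2*y^2 - 28*t*y^4 + 5*t*y^3 - 14*y^4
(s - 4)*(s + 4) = s^2 - 16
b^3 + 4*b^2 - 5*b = b*(b - 1)*(b + 5)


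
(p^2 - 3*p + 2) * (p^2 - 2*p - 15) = p^4 - 5*p^3 - 7*p^2 + 41*p - 30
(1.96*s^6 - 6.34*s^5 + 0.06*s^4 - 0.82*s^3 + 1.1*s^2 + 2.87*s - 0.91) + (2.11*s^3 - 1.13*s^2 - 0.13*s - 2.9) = 1.96*s^6 - 6.34*s^5 + 0.06*s^4 + 1.29*s^3 - 0.0299999999999998*s^2 + 2.74*s - 3.81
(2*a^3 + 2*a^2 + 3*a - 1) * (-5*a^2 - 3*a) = -10*a^5 - 16*a^4 - 21*a^3 - 4*a^2 + 3*a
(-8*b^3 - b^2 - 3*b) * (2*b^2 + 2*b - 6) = -16*b^5 - 18*b^4 + 40*b^3 + 18*b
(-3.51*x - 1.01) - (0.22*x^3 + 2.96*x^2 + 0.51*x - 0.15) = -0.22*x^3 - 2.96*x^2 - 4.02*x - 0.86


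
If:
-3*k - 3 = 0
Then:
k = -1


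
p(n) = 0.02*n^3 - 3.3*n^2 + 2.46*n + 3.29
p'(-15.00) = 114.96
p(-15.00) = -843.61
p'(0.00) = 2.46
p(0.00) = 3.29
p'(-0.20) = 3.78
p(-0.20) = 2.67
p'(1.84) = -9.48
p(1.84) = -3.23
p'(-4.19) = 31.17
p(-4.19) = -66.42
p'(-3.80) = 28.41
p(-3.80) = -54.81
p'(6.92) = -40.34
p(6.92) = -131.08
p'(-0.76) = 7.51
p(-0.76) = -0.49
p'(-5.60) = 41.30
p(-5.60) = -117.49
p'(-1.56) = 12.90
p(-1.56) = -8.65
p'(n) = 0.06*n^2 - 6.6*n + 2.46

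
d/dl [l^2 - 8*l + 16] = 2*l - 8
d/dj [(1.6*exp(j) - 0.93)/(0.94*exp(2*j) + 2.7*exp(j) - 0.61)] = (-1.504*exp(2*j) + 1.7484*exp(j) + 1.535)*exp(j)/(0.8836*exp(4*j) + 5.076*exp(3*j) + 6.1432*exp(2*j) - 3.294*exp(j) + 0.3721)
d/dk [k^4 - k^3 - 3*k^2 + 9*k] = 4*k^3 - 3*k^2 - 6*k + 9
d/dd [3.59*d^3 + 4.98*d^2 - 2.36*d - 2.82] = 10.77*d^2 + 9.96*d - 2.36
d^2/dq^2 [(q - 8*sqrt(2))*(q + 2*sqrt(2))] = 2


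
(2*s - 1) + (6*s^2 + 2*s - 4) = 6*s^2 + 4*s - 5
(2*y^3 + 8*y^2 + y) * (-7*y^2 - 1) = -14*y^5 - 56*y^4 - 9*y^3 - 8*y^2 - y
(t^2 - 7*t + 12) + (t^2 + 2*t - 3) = 2*t^2 - 5*t + 9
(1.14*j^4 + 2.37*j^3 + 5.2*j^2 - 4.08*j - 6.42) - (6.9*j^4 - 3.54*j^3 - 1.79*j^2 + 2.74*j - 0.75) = -5.76*j^4 + 5.91*j^3 + 6.99*j^2 - 6.82*j - 5.67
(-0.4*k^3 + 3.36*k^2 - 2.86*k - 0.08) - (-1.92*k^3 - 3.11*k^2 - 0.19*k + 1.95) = 1.52*k^3 + 6.47*k^2 - 2.67*k - 2.03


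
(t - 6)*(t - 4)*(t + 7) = t^3 - 3*t^2 - 46*t + 168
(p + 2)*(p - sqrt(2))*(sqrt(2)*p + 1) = sqrt(2)*p^3 - p^2 + 2*sqrt(2)*p^2 - 2*p - sqrt(2)*p - 2*sqrt(2)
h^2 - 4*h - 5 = (h - 5)*(h + 1)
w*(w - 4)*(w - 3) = w^3 - 7*w^2 + 12*w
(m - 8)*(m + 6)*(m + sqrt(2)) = m^3 - 2*m^2 + sqrt(2)*m^2 - 48*m - 2*sqrt(2)*m - 48*sqrt(2)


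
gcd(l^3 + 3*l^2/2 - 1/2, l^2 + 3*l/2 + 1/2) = l + 1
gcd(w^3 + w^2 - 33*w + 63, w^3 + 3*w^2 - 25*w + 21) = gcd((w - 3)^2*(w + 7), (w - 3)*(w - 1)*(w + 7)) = w^2 + 4*w - 21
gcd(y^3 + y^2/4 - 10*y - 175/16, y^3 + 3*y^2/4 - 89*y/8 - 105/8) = y^2 - 9*y/4 - 35/8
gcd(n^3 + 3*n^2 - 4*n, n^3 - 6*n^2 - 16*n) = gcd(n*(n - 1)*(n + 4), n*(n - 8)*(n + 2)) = n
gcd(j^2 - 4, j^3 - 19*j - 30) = j + 2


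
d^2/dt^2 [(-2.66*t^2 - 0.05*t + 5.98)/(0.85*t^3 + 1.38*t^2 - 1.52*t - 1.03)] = (-3.84370000000001*t^6 - 0.216750000000019*t^5 + 30.87438*t^4 + 68.150148*t^3 - 1.23793200000001*t^2 - 44.275368*t + 39.1449)/(0.614125*t^9 + 2.99115*t^8 + 1.56162*t^7 - 10.302213*t^6 - 10.041684*t^5 + 11.66502*t^4 + 12.156655*t^3 - 2.74701*t^2 - 4.837704*t - 1.092727)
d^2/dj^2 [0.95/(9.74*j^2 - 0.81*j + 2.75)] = (-180.24844*j^2 + 14.98986*j + 0.95*(19.48*j - 0.81)*(38.96*j - 1.62) - 50.8915)/(9.74*j^2 - 0.81*j + 2.75)^3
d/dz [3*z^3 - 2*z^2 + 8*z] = 9*z^2 - 4*z + 8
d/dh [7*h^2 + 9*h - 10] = 14*h + 9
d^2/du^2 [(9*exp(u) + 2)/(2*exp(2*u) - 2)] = (9*exp(4*u) + 8*exp(3*u) + 54*exp(2*u) + 8*exp(u) + 9)*exp(u)/(2*(exp(6*u) - 3*exp(4*u) + 3*exp(2*u) - 1))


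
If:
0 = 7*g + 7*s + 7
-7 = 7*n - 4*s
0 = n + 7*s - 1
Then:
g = -67/53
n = -45/53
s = 14/53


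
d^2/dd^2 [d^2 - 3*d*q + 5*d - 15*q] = 2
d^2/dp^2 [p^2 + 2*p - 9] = 2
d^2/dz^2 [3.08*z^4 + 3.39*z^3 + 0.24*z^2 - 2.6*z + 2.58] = 36.96*z^2 + 20.34*z + 0.48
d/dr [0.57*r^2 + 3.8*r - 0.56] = 1.14*r + 3.8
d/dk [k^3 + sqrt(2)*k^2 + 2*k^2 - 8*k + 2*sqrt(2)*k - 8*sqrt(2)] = 3*k^2 + 2*sqrt(2)*k + 4*k - 8 + 2*sqrt(2)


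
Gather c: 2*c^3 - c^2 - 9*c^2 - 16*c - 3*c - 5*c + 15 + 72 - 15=2*c^3 - 10*c^2 - 24*c + 72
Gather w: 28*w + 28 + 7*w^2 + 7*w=7*w^2 + 35*w + 28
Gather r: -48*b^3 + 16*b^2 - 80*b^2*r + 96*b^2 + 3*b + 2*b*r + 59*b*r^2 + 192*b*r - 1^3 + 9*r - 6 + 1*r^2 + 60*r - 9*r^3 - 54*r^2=-48*b^3 + 112*b^2 + 3*b - 9*r^3 + r^2*(59*b - 53) + r*(-80*b^2 + 194*b + 69) - 7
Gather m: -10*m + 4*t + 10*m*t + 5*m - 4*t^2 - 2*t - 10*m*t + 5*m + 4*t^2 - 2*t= 0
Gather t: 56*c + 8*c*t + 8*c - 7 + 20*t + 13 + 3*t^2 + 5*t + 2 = 64*c + 3*t^2 + t*(8*c + 25) + 8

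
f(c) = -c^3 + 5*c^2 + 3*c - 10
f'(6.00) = -45.00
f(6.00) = -28.00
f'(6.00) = -45.00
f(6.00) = -28.00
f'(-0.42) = -1.73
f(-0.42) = -10.30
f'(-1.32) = -15.43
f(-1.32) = -2.95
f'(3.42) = 2.11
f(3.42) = 18.74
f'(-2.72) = -46.40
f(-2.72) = 38.96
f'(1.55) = 11.29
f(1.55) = 2.94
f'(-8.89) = -323.00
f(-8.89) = 1061.09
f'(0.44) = 6.82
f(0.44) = -7.80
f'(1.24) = 10.79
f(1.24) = -0.50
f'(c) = -3*c^2 + 10*c + 3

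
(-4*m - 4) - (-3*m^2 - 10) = 3*m^2 - 4*m + 6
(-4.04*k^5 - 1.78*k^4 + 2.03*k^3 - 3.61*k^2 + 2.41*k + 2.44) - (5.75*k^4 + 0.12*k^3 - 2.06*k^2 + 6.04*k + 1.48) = -4.04*k^5 - 7.53*k^4 + 1.91*k^3 - 1.55*k^2 - 3.63*k + 0.96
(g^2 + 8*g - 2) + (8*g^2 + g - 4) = 9*g^2 + 9*g - 6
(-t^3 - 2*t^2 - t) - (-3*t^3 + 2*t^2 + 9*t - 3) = 2*t^3 - 4*t^2 - 10*t + 3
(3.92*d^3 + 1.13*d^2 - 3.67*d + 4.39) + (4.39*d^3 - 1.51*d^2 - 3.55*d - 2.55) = 8.31*d^3 - 0.38*d^2 - 7.22*d + 1.84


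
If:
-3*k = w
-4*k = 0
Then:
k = 0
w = 0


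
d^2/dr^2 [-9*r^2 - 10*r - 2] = -18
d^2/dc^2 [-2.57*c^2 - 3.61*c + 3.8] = -5.14000000000000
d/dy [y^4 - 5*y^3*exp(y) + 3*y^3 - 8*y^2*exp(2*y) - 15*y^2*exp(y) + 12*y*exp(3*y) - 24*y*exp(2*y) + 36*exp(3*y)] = -5*y^3*exp(y) + 4*y^3 - 16*y^2*exp(2*y) - 30*y^2*exp(y) + 9*y^2 + 36*y*exp(3*y) - 64*y*exp(2*y) - 30*y*exp(y) + 120*exp(3*y) - 24*exp(2*y)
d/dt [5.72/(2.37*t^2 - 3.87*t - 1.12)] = (22.1364 - 27.1128*t)/(-2.37*t^2 + 3.87*t + 1.12)^2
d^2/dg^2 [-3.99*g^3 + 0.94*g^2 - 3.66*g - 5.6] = 1.88 - 23.94*g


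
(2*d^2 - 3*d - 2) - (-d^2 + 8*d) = 3*d^2 - 11*d - 2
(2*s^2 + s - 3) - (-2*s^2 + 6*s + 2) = 4*s^2 - 5*s - 5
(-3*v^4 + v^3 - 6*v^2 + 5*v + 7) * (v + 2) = -3*v^5 - 5*v^4 - 4*v^3 - 7*v^2 + 17*v + 14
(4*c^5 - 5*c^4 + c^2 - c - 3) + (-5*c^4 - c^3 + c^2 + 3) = 4*c^5 - 10*c^4 - c^3 + 2*c^2 - c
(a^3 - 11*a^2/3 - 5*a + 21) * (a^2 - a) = a^5 - 14*a^4/3 - 4*a^3/3 + 26*a^2 - 21*a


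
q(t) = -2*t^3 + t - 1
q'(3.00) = -53.00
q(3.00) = -52.00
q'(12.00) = -863.00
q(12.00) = -3445.00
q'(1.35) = -9.94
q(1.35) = -4.57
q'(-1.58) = -13.98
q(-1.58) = 5.31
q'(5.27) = -165.64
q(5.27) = -288.46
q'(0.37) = 0.18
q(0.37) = -0.73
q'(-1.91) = -20.89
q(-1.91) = 11.03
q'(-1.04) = -5.49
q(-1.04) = 0.21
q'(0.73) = -2.20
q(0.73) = -1.05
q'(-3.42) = -69.18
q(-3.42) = 75.58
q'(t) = 1 - 6*t^2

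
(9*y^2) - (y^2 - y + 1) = 8*y^2 + y - 1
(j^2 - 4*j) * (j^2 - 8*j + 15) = j^4 - 12*j^3 + 47*j^2 - 60*j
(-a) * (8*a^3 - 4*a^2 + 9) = -8*a^4 + 4*a^3 - 9*a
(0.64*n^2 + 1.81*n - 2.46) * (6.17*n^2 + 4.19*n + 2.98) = 3.9488*n^4 + 13.8493*n^3 - 5.6871*n^2 - 4.9136*n - 7.3308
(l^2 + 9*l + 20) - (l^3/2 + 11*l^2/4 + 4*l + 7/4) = -l^3/2 - 7*l^2/4 + 5*l + 73/4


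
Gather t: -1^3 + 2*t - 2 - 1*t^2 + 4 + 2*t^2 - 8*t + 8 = t^2 - 6*t + 9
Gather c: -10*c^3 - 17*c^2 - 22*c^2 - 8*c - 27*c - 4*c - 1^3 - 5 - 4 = -10*c^3 - 39*c^2 - 39*c - 10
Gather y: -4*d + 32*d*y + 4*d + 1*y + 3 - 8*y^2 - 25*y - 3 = -8*y^2 + y*(32*d - 24)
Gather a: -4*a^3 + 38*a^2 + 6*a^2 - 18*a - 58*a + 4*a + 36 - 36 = -4*a^3 + 44*a^2 - 72*a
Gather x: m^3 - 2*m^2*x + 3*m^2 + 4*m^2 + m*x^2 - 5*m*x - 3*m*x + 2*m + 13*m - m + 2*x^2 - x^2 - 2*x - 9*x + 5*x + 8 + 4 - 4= m^3 + 7*m^2 + 14*m + x^2*(m + 1) + x*(-2*m^2 - 8*m - 6) + 8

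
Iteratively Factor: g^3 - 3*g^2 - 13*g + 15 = (g - 5)*(g^2 + 2*g - 3) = (g - 5)*(g + 3)*(g - 1)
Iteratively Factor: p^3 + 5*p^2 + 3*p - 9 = (p - 1)*(p^2 + 6*p + 9) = (p - 1)*(p + 3)*(p + 3)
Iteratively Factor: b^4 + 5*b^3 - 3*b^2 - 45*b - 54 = (b - 3)*(b^3 + 8*b^2 + 21*b + 18) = (b - 3)*(b + 2)*(b^2 + 6*b + 9) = (b - 3)*(b + 2)*(b + 3)*(b + 3)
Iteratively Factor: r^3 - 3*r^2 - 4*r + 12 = (r + 2)*(r^2 - 5*r + 6) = (r - 3)*(r + 2)*(r - 2)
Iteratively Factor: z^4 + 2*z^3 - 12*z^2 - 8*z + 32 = (z - 2)*(z^3 + 4*z^2 - 4*z - 16) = (z - 2)*(z + 2)*(z^2 + 2*z - 8) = (z - 2)*(z + 2)*(z + 4)*(z - 2)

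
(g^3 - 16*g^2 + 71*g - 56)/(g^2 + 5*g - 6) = (g^2 - 15*g + 56)/(g + 6)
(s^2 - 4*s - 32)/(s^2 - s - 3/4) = 4*(-s^2 + 4*s + 32)/(-4*s^2 + 4*s + 3)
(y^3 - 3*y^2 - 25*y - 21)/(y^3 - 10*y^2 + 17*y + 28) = (y + 3)/(y - 4)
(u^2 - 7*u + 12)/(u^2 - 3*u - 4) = (u - 3)/(u + 1)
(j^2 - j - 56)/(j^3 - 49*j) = (j - 8)/(j*(j - 7))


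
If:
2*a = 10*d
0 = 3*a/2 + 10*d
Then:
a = 0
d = 0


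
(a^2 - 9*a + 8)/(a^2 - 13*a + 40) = (a - 1)/(a - 5)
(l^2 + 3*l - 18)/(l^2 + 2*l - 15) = (l + 6)/(l + 5)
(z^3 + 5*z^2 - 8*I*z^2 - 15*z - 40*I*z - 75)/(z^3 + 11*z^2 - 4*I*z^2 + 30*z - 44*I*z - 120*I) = (z^2 - 8*I*z - 15)/(z^2 + z*(6 - 4*I) - 24*I)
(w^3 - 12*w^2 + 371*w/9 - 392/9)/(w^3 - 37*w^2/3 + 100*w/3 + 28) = (9*w^2 - 45*w + 56)/(3*(3*w^2 - 16*w - 12))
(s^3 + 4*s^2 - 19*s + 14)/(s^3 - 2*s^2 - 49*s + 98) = (s - 1)/(s - 7)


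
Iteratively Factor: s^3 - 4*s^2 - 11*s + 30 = (s - 5)*(s^2 + s - 6) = (s - 5)*(s + 3)*(s - 2)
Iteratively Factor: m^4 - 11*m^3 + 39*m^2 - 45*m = (m - 5)*(m^3 - 6*m^2 + 9*m) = m*(m - 5)*(m^2 - 6*m + 9) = m*(m - 5)*(m - 3)*(m - 3)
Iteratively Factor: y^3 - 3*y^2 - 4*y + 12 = (y - 3)*(y^2 - 4) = (y - 3)*(y - 2)*(y + 2)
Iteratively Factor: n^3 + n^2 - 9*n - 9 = (n + 3)*(n^2 - 2*n - 3) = (n - 3)*(n + 3)*(n + 1)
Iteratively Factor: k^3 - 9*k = (k)*(k^2 - 9) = k*(k + 3)*(k - 3)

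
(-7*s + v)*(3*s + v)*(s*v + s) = -21*s^3*v - 21*s^3 - 4*s^2*v^2 - 4*s^2*v + s*v^3 + s*v^2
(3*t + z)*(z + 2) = 3*t*z + 6*t + z^2 + 2*z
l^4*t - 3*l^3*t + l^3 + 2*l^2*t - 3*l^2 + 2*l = l*(l - 2)*(l - 1)*(l*t + 1)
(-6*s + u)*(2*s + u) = -12*s^2 - 4*s*u + u^2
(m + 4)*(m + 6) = m^2 + 10*m + 24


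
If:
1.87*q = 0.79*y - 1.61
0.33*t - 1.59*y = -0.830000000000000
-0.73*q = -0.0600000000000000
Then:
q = 0.08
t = 8.24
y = 2.23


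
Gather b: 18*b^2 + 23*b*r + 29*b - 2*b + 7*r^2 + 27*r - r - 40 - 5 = 18*b^2 + b*(23*r + 27) + 7*r^2 + 26*r - 45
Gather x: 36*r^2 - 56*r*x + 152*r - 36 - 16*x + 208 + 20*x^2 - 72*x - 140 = 36*r^2 + 152*r + 20*x^2 + x*(-56*r - 88) + 32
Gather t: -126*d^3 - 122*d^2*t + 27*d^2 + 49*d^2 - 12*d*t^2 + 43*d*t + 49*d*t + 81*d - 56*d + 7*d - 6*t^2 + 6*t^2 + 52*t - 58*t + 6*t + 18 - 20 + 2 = -126*d^3 + 76*d^2 - 12*d*t^2 + 32*d + t*(-122*d^2 + 92*d)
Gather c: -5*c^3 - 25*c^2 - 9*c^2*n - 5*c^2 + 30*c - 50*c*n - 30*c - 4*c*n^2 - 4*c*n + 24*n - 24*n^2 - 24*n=-5*c^3 + c^2*(-9*n - 30) + c*(-4*n^2 - 54*n) - 24*n^2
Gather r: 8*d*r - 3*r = r*(8*d - 3)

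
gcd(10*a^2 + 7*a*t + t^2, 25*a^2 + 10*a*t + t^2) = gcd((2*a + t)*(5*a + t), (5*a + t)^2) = 5*a + t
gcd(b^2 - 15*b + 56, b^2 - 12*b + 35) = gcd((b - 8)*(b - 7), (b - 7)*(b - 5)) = b - 7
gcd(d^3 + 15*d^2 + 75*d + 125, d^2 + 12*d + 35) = d + 5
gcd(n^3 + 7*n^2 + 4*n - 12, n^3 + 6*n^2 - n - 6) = n^2 + 5*n - 6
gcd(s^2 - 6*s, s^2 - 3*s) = s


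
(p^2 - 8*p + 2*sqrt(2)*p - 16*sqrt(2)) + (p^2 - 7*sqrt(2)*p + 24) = 2*p^2 - 8*p - 5*sqrt(2)*p - 16*sqrt(2) + 24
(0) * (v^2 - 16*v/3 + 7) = 0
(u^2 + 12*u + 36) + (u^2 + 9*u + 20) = 2*u^2 + 21*u + 56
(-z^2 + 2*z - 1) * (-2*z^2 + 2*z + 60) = 2*z^4 - 6*z^3 - 54*z^2 + 118*z - 60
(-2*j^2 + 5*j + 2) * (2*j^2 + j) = -4*j^4 + 8*j^3 + 9*j^2 + 2*j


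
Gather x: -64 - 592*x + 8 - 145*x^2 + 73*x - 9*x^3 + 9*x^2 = -9*x^3 - 136*x^2 - 519*x - 56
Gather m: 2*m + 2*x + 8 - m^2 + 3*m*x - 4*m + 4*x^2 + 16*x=-m^2 + m*(3*x - 2) + 4*x^2 + 18*x + 8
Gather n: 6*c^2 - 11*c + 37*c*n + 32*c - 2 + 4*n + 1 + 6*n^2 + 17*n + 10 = 6*c^2 + 21*c + 6*n^2 + n*(37*c + 21) + 9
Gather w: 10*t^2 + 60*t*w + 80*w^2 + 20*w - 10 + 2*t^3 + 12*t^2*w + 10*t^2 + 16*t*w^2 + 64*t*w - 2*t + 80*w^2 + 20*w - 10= 2*t^3 + 20*t^2 - 2*t + w^2*(16*t + 160) + w*(12*t^2 + 124*t + 40) - 20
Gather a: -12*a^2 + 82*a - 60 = -12*a^2 + 82*a - 60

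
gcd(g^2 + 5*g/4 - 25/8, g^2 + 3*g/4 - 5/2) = g - 5/4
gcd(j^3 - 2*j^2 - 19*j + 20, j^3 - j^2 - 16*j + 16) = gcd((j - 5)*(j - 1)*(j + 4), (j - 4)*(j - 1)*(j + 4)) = j^2 + 3*j - 4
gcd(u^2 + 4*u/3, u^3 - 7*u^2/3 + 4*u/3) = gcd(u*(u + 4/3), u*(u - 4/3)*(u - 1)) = u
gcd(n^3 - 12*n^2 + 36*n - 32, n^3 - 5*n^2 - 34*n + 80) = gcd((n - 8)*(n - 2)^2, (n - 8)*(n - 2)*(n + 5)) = n^2 - 10*n + 16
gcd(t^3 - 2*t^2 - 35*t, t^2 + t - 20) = t + 5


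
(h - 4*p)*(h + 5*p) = h^2 + h*p - 20*p^2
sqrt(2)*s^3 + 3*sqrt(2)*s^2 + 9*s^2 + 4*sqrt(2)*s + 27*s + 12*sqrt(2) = (s + 3)*(s + 4*sqrt(2))*(sqrt(2)*s + 1)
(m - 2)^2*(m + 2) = m^3 - 2*m^2 - 4*m + 8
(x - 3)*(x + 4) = x^2 + x - 12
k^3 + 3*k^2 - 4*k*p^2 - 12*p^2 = (k + 3)*(k - 2*p)*(k + 2*p)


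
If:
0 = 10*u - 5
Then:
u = 1/2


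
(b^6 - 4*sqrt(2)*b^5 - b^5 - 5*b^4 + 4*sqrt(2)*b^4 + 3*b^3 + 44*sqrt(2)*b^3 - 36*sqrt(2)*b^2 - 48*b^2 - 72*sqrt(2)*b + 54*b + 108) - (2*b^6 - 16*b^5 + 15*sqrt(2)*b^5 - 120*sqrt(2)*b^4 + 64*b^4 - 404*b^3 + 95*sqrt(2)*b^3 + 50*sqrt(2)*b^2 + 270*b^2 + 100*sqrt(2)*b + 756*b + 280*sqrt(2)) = -b^6 - 19*sqrt(2)*b^5 + 15*b^5 - 69*b^4 + 124*sqrt(2)*b^4 - 51*sqrt(2)*b^3 + 407*b^3 - 318*b^2 - 86*sqrt(2)*b^2 - 702*b - 172*sqrt(2)*b - 280*sqrt(2) + 108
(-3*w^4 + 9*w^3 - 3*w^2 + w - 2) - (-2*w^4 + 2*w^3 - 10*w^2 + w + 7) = -w^4 + 7*w^3 + 7*w^2 - 9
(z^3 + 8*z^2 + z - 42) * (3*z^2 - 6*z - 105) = 3*z^5 + 18*z^4 - 150*z^3 - 972*z^2 + 147*z + 4410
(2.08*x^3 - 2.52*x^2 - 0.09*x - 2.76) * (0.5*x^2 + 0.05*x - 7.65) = 1.04*x^5 - 1.156*x^4 - 16.083*x^3 + 17.8935*x^2 + 0.5505*x + 21.114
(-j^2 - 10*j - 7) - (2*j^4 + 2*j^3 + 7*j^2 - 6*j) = -2*j^4 - 2*j^3 - 8*j^2 - 4*j - 7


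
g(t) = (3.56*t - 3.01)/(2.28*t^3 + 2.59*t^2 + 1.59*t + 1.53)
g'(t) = (3.56*t - 3.01)*(-6.84*t^2 - 5.18*t - 1.59)/(2.28*t^3 + 2.59*t^2 + 1.59*t + 1.53)^2 + 3.56/(2.28*t^3 + 2.59*t^2 + 1.59*t + 1.53) = (-16.2336*t^3 + 11.368*t^2 + 15.5918*t + 10.2327)/(5.1984*t^6 + 11.8104*t^5 + 13.9585*t^4 + 15.213*t^3 + 10.4535*t^2 + 4.8654*t + 2.3409)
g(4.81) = 0.04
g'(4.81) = -0.01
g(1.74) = 0.13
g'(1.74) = -0.02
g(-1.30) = 6.53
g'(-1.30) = 32.81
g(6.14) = 0.03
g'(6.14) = -0.01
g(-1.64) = 2.12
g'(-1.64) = 5.00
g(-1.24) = 9.21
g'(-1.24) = 60.49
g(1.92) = 0.13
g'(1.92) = -0.04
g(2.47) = 0.10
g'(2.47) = -0.04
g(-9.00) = 0.02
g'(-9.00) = 0.01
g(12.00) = 0.01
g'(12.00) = -0.00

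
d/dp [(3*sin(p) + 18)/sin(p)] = -18*cos(p)/sin(p)^2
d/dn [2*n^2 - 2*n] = 4*n - 2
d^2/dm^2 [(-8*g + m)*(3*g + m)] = 2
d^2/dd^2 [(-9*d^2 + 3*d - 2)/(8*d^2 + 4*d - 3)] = 2*(480*d^3 - 1032*d^2 + 24*d - 125)/(512*d^6 + 768*d^5 - 192*d^4 - 512*d^3 + 72*d^2 + 108*d - 27)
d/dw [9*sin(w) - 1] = 9*cos(w)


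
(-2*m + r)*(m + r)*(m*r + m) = -2*m^3*r - 2*m^3 - m^2*r^2 - m^2*r + m*r^3 + m*r^2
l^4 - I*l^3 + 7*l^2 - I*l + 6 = (l - 3*I)*(l - I)*(l + I)*(l + 2*I)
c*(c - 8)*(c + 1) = c^3 - 7*c^2 - 8*c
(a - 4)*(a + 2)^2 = a^3 - 12*a - 16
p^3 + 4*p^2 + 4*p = p*(p + 2)^2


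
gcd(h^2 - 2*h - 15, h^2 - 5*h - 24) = h + 3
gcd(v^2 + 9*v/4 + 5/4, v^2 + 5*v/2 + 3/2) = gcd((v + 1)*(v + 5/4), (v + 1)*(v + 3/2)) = v + 1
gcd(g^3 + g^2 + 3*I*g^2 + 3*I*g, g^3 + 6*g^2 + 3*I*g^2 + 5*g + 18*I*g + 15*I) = g^2 + g*(1 + 3*I) + 3*I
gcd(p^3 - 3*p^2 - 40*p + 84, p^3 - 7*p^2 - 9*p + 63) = p - 7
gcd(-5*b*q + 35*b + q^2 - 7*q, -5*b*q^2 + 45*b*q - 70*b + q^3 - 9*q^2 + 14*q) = -5*b*q + 35*b + q^2 - 7*q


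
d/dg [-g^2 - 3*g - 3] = -2*g - 3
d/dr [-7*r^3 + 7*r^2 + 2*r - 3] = -21*r^2 + 14*r + 2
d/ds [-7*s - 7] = -7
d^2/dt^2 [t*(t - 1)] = 2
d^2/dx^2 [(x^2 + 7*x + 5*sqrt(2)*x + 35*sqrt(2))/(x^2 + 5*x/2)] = 4*(18*x^3 + 20*sqrt(2)*x^3 + 420*sqrt(2)*x^2 + 1050*sqrt(2)*x + 875*sqrt(2))/(x^3*(8*x^3 + 60*x^2 + 150*x + 125))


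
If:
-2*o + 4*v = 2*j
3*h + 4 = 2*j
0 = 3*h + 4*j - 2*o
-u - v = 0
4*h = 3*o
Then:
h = -24/19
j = 2/19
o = -32/19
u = 15/19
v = -15/19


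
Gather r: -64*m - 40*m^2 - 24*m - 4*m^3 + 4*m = -4*m^3 - 40*m^2 - 84*m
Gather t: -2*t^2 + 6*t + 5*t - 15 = -2*t^2 + 11*t - 15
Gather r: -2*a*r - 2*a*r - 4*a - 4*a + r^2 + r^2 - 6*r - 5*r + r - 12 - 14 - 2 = -8*a + 2*r^2 + r*(-4*a - 10) - 28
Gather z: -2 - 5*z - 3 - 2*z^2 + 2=-2*z^2 - 5*z - 3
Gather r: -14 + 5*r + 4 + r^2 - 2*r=r^2 + 3*r - 10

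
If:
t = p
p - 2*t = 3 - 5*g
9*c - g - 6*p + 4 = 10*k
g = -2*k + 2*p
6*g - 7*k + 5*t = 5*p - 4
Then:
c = 1148/459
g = 50/51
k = 24/17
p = 97/51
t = 97/51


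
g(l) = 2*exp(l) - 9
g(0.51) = -5.67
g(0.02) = -6.96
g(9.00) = 16197.17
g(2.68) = 20.17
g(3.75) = 76.04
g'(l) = 2*exp(l)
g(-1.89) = -8.70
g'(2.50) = 24.36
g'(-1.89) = 0.30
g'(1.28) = 7.19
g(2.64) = 19.03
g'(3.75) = 85.04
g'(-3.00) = 0.10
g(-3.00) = -8.90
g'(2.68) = 29.17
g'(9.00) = 16206.17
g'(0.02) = 2.04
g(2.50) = 15.36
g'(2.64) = 28.03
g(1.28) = -1.81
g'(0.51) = 3.33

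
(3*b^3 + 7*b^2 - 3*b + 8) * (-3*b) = -9*b^4 - 21*b^3 + 9*b^2 - 24*b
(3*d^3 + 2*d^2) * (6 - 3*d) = -9*d^4 + 12*d^3 + 12*d^2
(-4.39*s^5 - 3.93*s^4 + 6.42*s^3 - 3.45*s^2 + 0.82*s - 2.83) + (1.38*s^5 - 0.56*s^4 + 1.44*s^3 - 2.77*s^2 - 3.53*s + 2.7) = -3.01*s^5 - 4.49*s^4 + 7.86*s^3 - 6.22*s^2 - 2.71*s - 0.13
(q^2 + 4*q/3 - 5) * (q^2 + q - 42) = q^4 + 7*q^3/3 - 137*q^2/3 - 61*q + 210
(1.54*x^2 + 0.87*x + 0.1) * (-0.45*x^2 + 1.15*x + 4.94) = -0.693*x^4 + 1.3795*x^3 + 8.5631*x^2 + 4.4128*x + 0.494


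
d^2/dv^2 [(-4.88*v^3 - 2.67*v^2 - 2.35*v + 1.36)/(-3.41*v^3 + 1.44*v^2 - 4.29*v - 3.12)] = (1.13686837721616e-13*v^7 + 110.019558*v^6 - 264.377982*v^5 - 1116.393762*v^4 - 93.3907740000001*v^3 + 27.5637599999999*v^2 + 485.5968*v - 73.206432)/(39.651821*v^9 - 50.233392*v^8 + 170.866575*v^7 - 20.540664*v^6 + 123.038487*v^5 + 213.756192*v^4 + 62.891829*v^3 + 130.209768*v^2 + 125.281728*v + 30.371328)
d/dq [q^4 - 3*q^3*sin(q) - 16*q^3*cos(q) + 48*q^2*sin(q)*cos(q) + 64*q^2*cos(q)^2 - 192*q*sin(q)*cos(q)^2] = 16*q^3*sin(q) - 3*q^3*cos(q) + 4*q^3 - 9*q^2*sin(q) - 64*q^2*sin(2*q) - 48*q^2*cos(q) + 48*q^2*cos(2*q) + 48*q*sin(2*q) - 48*q*cos(q) + 64*q*cos(2*q) - 144*q*cos(3*q) + 64*q - 48*sin(q) - 48*sin(3*q)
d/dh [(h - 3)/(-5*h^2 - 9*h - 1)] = (-5*h^2 - 9*h + (h - 3)*(10*h + 9) - 1)/(5*h^2 + 9*h + 1)^2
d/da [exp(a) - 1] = exp(a)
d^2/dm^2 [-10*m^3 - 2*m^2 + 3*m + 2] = -60*m - 4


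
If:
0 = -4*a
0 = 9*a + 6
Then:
No Solution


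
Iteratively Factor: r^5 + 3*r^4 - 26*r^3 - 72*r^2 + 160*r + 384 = (r - 3)*(r^4 + 6*r^3 - 8*r^2 - 96*r - 128) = (r - 3)*(r + 4)*(r^3 + 2*r^2 - 16*r - 32) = (r - 3)*(r + 2)*(r + 4)*(r^2 - 16) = (r - 4)*(r - 3)*(r + 2)*(r + 4)*(r + 4)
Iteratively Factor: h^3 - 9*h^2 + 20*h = (h - 5)*(h^2 - 4*h) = (h - 5)*(h - 4)*(h)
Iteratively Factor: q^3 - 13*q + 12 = (q + 4)*(q^2 - 4*q + 3) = (q - 3)*(q + 4)*(q - 1)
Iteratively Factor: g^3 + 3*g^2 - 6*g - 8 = (g + 1)*(g^2 + 2*g - 8) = (g + 1)*(g + 4)*(g - 2)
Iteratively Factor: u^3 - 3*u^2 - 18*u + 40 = (u - 5)*(u^2 + 2*u - 8) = (u - 5)*(u + 4)*(u - 2)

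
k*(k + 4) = k^2 + 4*k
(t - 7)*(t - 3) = t^2 - 10*t + 21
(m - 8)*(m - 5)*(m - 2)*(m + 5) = m^4 - 10*m^3 - 9*m^2 + 250*m - 400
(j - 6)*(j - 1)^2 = j^3 - 8*j^2 + 13*j - 6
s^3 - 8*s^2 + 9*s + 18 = (s - 6)*(s - 3)*(s + 1)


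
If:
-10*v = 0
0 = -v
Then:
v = 0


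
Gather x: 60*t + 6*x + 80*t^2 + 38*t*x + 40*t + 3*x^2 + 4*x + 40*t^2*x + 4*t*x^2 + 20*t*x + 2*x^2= 80*t^2 + 100*t + x^2*(4*t + 5) + x*(40*t^2 + 58*t + 10)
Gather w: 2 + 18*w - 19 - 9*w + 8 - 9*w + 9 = 0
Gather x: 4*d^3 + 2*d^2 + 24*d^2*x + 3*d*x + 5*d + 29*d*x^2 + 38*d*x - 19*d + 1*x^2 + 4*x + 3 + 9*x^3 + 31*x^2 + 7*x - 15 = 4*d^3 + 2*d^2 - 14*d + 9*x^3 + x^2*(29*d + 32) + x*(24*d^2 + 41*d + 11) - 12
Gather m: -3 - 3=-6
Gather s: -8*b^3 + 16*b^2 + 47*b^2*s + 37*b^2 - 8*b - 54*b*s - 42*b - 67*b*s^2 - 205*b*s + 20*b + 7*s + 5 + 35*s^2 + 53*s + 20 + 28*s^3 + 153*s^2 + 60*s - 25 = -8*b^3 + 53*b^2 - 30*b + 28*s^3 + s^2*(188 - 67*b) + s*(47*b^2 - 259*b + 120)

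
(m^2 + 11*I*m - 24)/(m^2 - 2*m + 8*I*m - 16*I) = (m + 3*I)/(m - 2)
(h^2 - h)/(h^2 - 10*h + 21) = h*(h - 1)/(h^2 - 10*h + 21)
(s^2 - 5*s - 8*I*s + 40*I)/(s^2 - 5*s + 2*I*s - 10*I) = (s - 8*I)/(s + 2*I)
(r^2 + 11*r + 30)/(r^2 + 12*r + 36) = (r + 5)/(r + 6)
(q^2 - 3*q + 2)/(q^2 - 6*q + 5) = (q - 2)/(q - 5)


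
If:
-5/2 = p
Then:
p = -5/2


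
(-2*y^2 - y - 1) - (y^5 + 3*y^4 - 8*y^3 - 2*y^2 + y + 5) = -y^5 - 3*y^4 + 8*y^3 - 2*y - 6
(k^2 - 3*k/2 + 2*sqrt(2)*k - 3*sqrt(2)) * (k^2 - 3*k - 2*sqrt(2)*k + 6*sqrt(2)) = k^4 - 9*k^3/2 - 7*k^2/2 + 36*k - 36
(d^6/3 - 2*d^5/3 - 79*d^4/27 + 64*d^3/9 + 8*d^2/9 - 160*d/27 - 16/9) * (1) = d^6/3 - 2*d^5/3 - 79*d^4/27 + 64*d^3/9 + 8*d^2/9 - 160*d/27 - 16/9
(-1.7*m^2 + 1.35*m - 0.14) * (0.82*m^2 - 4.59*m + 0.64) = -1.394*m^4 + 8.91*m^3 - 7.3993*m^2 + 1.5066*m - 0.0896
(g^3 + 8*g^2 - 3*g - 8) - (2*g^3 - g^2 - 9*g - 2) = -g^3 + 9*g^2 + 6*g - 6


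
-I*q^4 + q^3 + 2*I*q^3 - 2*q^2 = q^2*(q - 2)*(-I*q + 1)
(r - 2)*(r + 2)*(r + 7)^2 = r^4 + 14*r^3 + 45*r^2 - 56*r - 196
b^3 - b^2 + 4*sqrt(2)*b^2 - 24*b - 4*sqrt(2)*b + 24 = (b - 1)*(b - 2*sqrt(2))*(b + 6*sqrt(2))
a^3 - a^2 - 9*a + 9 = (a - 3)*(a - 1)*(a + 3)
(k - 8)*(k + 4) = k^2 - 4*k - 32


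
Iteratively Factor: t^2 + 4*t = (t + 4)*(t)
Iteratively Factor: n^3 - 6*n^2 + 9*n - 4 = (n - 1)*(n^2 - 5*n + 4) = (n - 1)^2*(n - 4)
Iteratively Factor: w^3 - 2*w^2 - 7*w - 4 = (w - 4)*(w^2 + 2*w + 1) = (w - 4)*(w + 1)*(w + 1)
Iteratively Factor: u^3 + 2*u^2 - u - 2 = (u - 1)*(u^2 + 3*u + 2) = (u - 1)*(u + 1)*(u + 2)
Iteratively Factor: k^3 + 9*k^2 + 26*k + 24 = (k + 3)*(k^2 + 6*k + 8) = (k + 3)*(k + 4)*(k + 2)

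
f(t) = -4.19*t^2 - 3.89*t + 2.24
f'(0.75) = -10.18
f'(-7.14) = 55.94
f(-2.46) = -13.55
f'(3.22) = -30.87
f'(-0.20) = -2.21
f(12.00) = -647.80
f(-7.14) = -183.59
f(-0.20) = 2.85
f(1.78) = -17.96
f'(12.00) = -104.45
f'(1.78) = -18.81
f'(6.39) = -57.44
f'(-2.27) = 15.13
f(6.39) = -193.70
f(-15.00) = -882.16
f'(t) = -8.38*t - 3.89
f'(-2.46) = 16.72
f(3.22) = -53.73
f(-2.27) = -10.52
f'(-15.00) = 121.81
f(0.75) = -3.03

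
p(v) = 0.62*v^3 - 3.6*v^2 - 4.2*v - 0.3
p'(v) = 1.86*v^2 - 7.2*v - 4.2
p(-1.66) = -6.08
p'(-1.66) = 12.88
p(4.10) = -35.30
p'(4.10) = -2.45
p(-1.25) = -1.89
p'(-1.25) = 7.71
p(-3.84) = -72.36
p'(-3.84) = 50.87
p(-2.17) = -14.47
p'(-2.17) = 20.18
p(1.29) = -10.38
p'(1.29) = -10.39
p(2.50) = -23.61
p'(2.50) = -10.58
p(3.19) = -30.21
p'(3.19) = -8.24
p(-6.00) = -238.62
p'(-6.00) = 105.96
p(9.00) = 122.28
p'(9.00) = 81.66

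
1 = 1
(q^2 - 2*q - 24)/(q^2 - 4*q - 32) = (q - 6)/(q - 8)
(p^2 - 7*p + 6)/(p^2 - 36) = (p - 1)/(p + 6)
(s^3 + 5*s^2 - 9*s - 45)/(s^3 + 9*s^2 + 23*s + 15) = (s - 3)/(s + 1)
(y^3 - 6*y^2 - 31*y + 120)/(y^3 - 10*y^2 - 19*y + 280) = (y - 3)/(y - 7)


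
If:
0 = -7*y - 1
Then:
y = -1/7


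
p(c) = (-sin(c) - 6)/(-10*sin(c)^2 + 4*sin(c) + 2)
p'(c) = (20*sin(c)*cos(c) - 4*cos(c))*(-sin(c) - 6)/(-10*sin(c)^2 + 4*sin(c) + 2)^2 - cos(c)/(-10*sin(c)^2 + 4*sin(c) + 2) = (-5*sin(c)^2 - 60*sin(c) + 11)*cos(c)/(2*(5*sin(c)^2 - 2*sin(c) - 1)^2)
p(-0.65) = 1.32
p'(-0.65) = 4.34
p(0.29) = -2.70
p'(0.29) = -2.33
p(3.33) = -6.46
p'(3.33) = -53.51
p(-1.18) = 0.50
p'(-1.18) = 0.45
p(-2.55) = 1.63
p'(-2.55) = -6.38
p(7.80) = 1.76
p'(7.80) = -0.37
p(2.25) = 7.20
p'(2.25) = 54.84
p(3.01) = -2.61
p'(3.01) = -1.09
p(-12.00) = -5.16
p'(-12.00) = -23.79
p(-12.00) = -5.16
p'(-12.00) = -23.79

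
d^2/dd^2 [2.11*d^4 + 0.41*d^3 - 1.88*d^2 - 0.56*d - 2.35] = 25.32*d^2 + 2.46*d - 3.76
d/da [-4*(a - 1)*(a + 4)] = -8*a - 12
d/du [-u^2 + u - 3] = 1 - 2*u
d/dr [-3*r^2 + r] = 1 - 6*r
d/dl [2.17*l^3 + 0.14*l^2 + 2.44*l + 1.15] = 6.51*l^2 + 0.28*l + 2.44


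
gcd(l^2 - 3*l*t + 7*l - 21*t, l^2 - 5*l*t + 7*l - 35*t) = l + 7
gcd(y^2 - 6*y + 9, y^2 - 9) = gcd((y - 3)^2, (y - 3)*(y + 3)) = y - 3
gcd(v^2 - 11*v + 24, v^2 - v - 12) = 1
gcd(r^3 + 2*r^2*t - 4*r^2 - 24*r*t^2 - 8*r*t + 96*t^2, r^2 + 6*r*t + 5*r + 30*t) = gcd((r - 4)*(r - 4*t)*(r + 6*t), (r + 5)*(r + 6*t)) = r + 6*t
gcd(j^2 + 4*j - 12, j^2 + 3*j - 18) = j + 6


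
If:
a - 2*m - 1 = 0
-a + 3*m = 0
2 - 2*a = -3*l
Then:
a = 3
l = 4/3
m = 1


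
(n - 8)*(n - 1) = n^2 - 9*n + 8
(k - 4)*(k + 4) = k^2 - 16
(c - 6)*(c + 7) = c^2 + c - 42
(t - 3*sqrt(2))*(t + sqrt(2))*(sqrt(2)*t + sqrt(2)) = sqrt(2)*t^3 - 4*t^2 + sqrt(2)*t^2 - 6*sqrt(2)*t - 4*t - 6*sqrt(2)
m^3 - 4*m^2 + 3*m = m*(m - 3)*(m - 1)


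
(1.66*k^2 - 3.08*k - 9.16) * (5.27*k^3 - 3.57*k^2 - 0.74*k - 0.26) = 8.7482*k^5 - 22.1578*k^4 - 38.506*k^3 + 34.5488*k^2 + 7.5792*k + 2.3816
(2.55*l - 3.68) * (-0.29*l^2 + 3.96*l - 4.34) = -0.7395*l^3 + 11.1652*l^2 - 25.6398*l + 15.9712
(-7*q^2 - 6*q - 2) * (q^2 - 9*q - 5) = -7*q^4 + 57*q^3 + 87*q^2 + 48*q + 10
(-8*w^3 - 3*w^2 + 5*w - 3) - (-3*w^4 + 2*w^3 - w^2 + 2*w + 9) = 3*w^4 - 10*w^3 - 2*w^2 + 3*w - 12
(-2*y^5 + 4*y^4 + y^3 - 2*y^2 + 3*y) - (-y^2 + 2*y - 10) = -2*y^5 + 4*y^4 + y^3 - y^2 + y + 10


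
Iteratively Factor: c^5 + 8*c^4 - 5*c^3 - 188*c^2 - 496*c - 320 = (c - 5)*(c^4 + 13*c^3 + 60*c^2 + 112*c + 64) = (c - 5)*(c + 4)*(c^3 + 9*c^2 + 24*c + 16) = (c - 5)*(c + 4)^2*(c^2 + 5*c + 4) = (c - 5)*(c + 4)^3*(c + 1)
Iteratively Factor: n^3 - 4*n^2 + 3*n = (n - 3)*(n^2 - n) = n*(n - 3)*(n - 1)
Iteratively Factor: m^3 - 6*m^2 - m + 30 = (m - 5)*(m^2 - m - 6) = (m - 5)*(m + 2)*(m - 3)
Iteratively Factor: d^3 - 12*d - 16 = (d - 4)*(d^2 + 4*d + 4) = (d - 4)*(d + 2)*(d + 2)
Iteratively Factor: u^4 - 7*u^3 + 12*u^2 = (u)*(u^3 - 7*u^2 + 12*u) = u^2*(u^2 - 7*u + 12) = u^2*(u - 3)*(u - 4)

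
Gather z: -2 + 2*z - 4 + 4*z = 6*z - 6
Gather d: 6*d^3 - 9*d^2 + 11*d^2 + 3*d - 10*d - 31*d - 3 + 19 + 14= 6*d^3 + 2*d^2 - 38*d + 30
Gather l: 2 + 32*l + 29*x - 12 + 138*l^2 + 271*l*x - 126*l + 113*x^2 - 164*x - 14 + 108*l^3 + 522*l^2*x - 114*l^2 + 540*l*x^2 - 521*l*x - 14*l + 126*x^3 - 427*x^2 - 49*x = 108*l^3 + l^2*(522*x + 24) + l*(540*x^2 - 250*x - 108) + 126*x^3 - 314*x^2 - 184*x - 24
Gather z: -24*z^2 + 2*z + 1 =-24*z^2 + 2*z + 1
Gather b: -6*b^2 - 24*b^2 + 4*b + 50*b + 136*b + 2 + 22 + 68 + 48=-30*b^2 + 190*b + 140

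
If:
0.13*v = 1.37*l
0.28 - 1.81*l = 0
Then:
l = 0.15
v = 1.63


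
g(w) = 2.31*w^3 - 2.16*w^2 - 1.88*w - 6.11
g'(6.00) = 221.68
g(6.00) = 403.81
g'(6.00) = 221.68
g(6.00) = 403.81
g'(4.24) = 104.39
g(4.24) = 123.17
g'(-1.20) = 13.28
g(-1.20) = -10.96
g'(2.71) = 37.31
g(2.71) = 18.91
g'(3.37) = 62.26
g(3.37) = 51.43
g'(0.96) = 0.36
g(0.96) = -7.86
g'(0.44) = -2.44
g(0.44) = -7.16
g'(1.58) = 8.59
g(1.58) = -5.36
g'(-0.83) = 6.48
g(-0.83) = -7.36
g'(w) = 6.93*w^2 - 4.32*w - 1.88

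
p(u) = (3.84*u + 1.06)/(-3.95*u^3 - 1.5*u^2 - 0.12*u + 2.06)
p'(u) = (3.84*u + 1.06)*(11.85*u^2 + 3.0*u + 0.12)/(-3.95*u^3 - 1.5*u^2 - 0.12*u + 2.06)^2 + 3.84/(-3.95*u^3 - 1.5*u^2 - 0.12*u + 2.06)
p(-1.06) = -0.58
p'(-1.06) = -0.40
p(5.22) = -0.04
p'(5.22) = 0.01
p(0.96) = -1.62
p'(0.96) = 6.37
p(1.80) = -0.31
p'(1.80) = 0.37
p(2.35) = -0.17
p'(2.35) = 0.15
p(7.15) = -0.02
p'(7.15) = 0.01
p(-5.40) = -0.03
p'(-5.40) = -0.01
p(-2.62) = -0.14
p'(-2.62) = -0.11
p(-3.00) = -0.11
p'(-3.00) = -0.07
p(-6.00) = -0.03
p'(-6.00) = -0.01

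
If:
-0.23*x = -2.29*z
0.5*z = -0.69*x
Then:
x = 0.00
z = 0.00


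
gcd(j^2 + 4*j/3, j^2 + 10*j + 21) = 1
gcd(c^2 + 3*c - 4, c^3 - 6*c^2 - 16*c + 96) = c + 4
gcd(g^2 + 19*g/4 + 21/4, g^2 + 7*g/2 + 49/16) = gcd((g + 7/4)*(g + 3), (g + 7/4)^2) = g + 7/4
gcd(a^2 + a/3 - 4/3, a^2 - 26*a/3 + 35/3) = 1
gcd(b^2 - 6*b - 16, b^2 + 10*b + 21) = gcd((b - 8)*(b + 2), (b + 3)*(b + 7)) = 1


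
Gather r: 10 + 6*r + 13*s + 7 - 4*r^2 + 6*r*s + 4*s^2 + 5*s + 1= -4*r^2 + r*(6*s + 6) + 4*s^2 + 18*s + 18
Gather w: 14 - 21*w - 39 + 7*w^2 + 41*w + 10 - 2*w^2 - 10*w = 5*w^2 + 10*w - 15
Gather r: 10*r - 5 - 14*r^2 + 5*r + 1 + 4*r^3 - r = 4*r^3 - 14*r^2 + 14*r - 4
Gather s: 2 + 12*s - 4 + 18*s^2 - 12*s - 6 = 18*s^2 - 8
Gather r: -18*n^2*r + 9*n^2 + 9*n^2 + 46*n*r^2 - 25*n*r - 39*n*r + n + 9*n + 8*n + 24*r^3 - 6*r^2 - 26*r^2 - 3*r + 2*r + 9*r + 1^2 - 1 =18*n^2 + 18*n + 24*r^3 + r^2*(46*n - 32) + r*(-18*n^2 - 64*n + 8)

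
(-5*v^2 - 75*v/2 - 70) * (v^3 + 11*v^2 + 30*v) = -5*v^5 - 185*v^4/2 - 1265*v^3/2 - 1895*v^2 - 2100*v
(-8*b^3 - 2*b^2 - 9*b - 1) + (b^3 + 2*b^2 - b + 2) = -7*b^3 - 10*b + 1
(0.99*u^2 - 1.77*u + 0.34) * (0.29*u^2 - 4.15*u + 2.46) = 0.2871*u^4 - 4.6218*u^3 + 9.8795*u^2 - 5.7652*u + 0.8364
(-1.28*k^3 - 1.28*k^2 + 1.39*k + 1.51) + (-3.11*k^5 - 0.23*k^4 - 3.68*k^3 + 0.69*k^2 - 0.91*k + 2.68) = -3.11*k^5 - 0.23*k^4 - 4.96*k^3 - 0.59*k^2 + 0.48*k + 4.19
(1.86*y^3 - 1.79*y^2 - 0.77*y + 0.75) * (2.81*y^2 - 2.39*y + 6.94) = 5.2266*y^5 - 9.4753*y^4 + 15.0228*y^3 - 8.4748*y^2 - 7.1363*y + 5.205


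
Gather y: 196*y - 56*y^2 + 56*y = -56*y^2 + 252*y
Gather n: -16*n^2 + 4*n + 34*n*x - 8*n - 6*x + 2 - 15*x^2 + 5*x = -16*n^2 + n*(34*x - 4) - 15*x^2 - x + 2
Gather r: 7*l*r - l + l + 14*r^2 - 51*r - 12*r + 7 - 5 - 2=14*r^2 + r*(7*l - 63)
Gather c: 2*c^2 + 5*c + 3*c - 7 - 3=2*c^2 + 8*c - 10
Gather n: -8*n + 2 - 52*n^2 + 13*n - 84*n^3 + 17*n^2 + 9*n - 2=-84*n^3 - 35*n^2 + 14*n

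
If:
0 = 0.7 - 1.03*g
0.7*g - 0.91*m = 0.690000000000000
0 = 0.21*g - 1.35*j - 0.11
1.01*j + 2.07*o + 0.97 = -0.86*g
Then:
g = 0.68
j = 0.02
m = -0.24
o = -0.76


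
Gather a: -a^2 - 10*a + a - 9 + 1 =-a^2 - 9*a - 8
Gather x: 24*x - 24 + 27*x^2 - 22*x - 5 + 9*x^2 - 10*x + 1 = 36*x^2 - 8*x - 28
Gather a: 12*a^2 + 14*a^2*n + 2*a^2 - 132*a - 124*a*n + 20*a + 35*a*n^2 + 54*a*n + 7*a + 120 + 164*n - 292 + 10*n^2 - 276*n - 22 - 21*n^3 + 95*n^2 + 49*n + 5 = a^2*(14*n + 14) + a*(35*n^2 - 70*n - 105) - 21*n^3 + 105*n^2 - 63*n - 189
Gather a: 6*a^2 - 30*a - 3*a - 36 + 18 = 6*a^2 - 33*a - 18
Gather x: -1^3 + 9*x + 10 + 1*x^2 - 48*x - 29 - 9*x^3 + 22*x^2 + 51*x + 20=-9*x^3 + 23*x^2 + 12*x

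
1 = 1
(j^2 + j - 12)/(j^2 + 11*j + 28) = (j - 3)/(j + 7)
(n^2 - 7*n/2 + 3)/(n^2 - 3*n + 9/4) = 2*(n - 2)/(2*n - 3)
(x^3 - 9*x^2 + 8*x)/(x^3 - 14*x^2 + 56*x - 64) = x*(x - 1)/(x^2 - 6*x + 8)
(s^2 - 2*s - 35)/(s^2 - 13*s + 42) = (s + 5)/(s - 6)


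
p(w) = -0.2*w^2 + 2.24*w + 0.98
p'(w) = 2.24 - 0.4*w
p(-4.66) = -13.80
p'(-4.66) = 4.10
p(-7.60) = -27.60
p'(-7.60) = 5.28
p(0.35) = 1.74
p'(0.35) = 2.10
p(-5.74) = -18.47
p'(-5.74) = 4.54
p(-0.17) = 0.59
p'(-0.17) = 2.31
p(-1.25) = -2.13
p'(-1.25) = 2.74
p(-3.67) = -9.93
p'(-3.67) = 3.71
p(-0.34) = 0.20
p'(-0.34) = 2.38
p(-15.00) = -77.62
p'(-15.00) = 8.24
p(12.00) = -0.94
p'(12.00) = -2.56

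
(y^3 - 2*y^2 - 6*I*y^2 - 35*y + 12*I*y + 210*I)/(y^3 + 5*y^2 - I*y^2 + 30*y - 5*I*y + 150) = (y - 7)/(y + 5*I)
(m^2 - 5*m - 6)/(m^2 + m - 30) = (m^2 - 5*m - 6)/(m^2 + m - 30)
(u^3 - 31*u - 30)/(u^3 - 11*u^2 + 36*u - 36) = (u^2 + 6*u + 5)/(u^2 - 5*u + 6)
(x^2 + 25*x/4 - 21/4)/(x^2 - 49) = (x - 3/4)/(x - 7)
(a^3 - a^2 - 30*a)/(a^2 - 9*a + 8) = a*(a^2 - a - 30)/(a^2 - 9*a + 8)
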